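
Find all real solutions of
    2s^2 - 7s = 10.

Rearrange to standard form: 2s^2 - 7s - 10 = 0.
Discriminant: (-7)^2 - 4*2*(-10) = 129.
Quadratic formula: s = (7 +/- sqrt(129)) / 4.
So s = 7/4 + sqrt(129)/4 ~= 4.5895 or s = 7/4 - sqrt(129)/4 ~= -1.0895.

s = -1.0895 or s = 4.5895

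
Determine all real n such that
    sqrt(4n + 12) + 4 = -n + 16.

n = 6

Isolate the radical: sqrt(4n + 12) = -n + 12.
Square both sides: 4n + 12 = (-n + 12)^2.
Expand and rearrange: n^2 - 28n + 132 = 0.
Solving gives n = 22 or n = 6.
Check each candidate in the original equation:
  n = 22: sqrt(100) = 10, while -n + 12 = -10 — extraneous.
  n = 6: sqrt(36) = 6, while -n + 12 = 6 — valid.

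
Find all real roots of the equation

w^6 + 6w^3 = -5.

Let u = w^3. The equation becomes u^2 + 6u + 5 = 0.
Factor: (u + 5)(u + 1) = 0, so u = -5 or u = -1.
w^3 = -5 gives w = -(5)^(1/3) ~= -1.71.
w^3 = -1 gives w = -1.

w = -1.71 or w = -1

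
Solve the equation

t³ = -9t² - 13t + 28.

t = -6.1401 or t = -4 or t = 1.1401

Rearrange: t³ + 9t² + 13t - 28 = 0.
Possible rational roots are divisors of -28. Testing t = -4 gives 0, so (t + 4) is a factor.
Divide: t³ + 9t² + 13t - 28 = (t + 4)(t² + 5t - 7).
Apply the quadratic formula to t² + 5t - 7 = 0: t = (-5 ± √53)/2, i.e. t ≈ 1.1401 or t ≈ -6.1401.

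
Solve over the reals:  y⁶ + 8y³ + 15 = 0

Let u = y³. The equation becomes u² + 8u + 15 = 0.
Factor: (u + 5)(u + 3) = 0, so u = -5 or u = -3.
y³ = -5 gives y = -∛(5) ≈ -1.71.
y³ = -3 gives y = -∛(3) ≈ -1.4422.

y = -1.71 or y = -1.4422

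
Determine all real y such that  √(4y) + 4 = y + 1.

y = 9

Isolate the radical: √(4y) = y - 3.
Square both sides: 4y = (y - 3)².
Expand and rearrange: y² - 10y + 9 = 0.
Solving gives y = 9 or y = 1.
Check each candidate in the original equation:
  y = 9: √(36) = 6, while y - 3 = 6 — valid.
  y = 1: √(4) = 2, while y - 3 = -2 — extraneous.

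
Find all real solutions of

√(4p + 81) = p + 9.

Square both sides: 4p + 81 = (p + 9)².
Expand and rearrange: p² + 14p = 0.
Solving gives p = 0 or p = -14.
Check each candidate in the original equation:
  p = 0: √(81) = 9, while p + 9 = 9 — valid.
  p = -14: √(25) = 5, while p + 9 = -5 — extraneous.

p = 0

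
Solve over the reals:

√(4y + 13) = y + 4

Square both sides: 4y + 13 = (y + 4)².
Expand and rearrange: y² + 4y + 3 = 0.
Solving gives y = -1 or y = -3.
Check each candidate in the original equation:
  y = -1: √(9) = 3, while y + 4 = 3 — valid.
  y = -3: √(1) = 1, while y + 4 = 1 — valid.

y = -3 or y = -1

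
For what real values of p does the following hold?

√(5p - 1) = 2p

Square both sides: 5p - 1 = (2p)².
Expand and rearrange: 4p² - 5p + 1 = 0.
Solving gives p = 1 or p = 0.25.
Check each candidate in the original equation:
  p = 1: √(4) = 2, while 2p = 2 — valid.
  p = 0.25: √(0.25) = 0.5, while 2p = 0.5 — valid.

p = 0.25 or p = 1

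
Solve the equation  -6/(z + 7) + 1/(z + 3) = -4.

z = -5.3187 or z = -3.4313

Multiply both sides by (z + 7)(z + 3):
-6(z + 3) + (z + 7) = -4(z + 7)(z + 3).
Expand and collect terms: -4z^2 - 35z - 73 = 0.
By the quadratic formula, z = (35 +/- sqrt(57)) / -8, so z ~= -5.3187 or z ~= -3.4313.
Neither value makes a denominator zero (z != -7, z != -3), so both are valid.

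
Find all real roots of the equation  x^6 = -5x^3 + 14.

x = -1.9129 or x = 1.2599

Let u = x^3. The equation becomes u^2 + 5u - 14 = 0.
Factor: (u - 2)(u + 7) = 0, so u = 2 or u = -7.
x^3 = 2 gives x = (2)^(1/3) ~= 1.2599.
x^3 = -7 gives x = -(7)^(1/3) ~= -1.9129.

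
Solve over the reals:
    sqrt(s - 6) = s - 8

s = 10

Square both sides: s - 6 = (s - 8)^2.
Expand and rearrange: s^2 - 17s + 70 = 0.
Solving gives s = 10 or s = 7.
Check each candidate in the original equation:
  s = 10: sqrt(4) = 2, while s - 8 = 2 — valid.
  s = 7: sqrt(1) = 1, while s - 8 = -1 — extraneous.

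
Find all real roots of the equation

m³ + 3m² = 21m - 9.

m = -6.4641 or m = 0.4641 or m = 3

Rearrange: m³ + 3m² - 21m + 9 = 0.
Possible rational roots are divisors of 9. Testing m = 3 gives 0, so (m - 3) is a factor.
Divide: m³ + 3m² - 21m + 9 = (m - 3)(m² + 6m - 3).
Apply the quadratic formula to m² + 6m - 3 = 0: m = (-6 ± √48)/2, i.e. m ≈ 0.4641 or m ≈ -6.4641.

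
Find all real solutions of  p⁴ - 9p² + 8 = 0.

p = -2.8284 or p = -1 or p = 1 or p = 2.8284

Let u = p². The equation becomes u² - 9u + 8 = 0.
Factor: (u - 8)(u - 1) = 0, so u = 8 or u = 1.
p² = 8 gives p = ±2·√(2) ≈ ±2.8284.
p² = 1 gives p = ±1.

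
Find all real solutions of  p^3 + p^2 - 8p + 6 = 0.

Possible rational roots are divisors of 6. Testing p = 1 gives 0, so (p - 1) is a factor.
Divide: p^3 + p^2 - 8p + 6 = (p - 1)(p^2 + 2p - 6).
Apply the quadratic formula to p^2 + 2p - 6 = 0: p = (-2 +/- sqrt(28))/2, i.e. p ~= 1.6458 or p ~= -3.6458.

p = -3.6458 or p = 1 or p = 1.6458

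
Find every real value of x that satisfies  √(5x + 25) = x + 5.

Square both sides: 5x + 25 = (x + 5)².
Expand and rearrange: x² + 5x = 0.
Solving gives x = 0 or x = -5.
Check each candidate in the original equation:
  x = 0: √(25) = 5, while x + 5 = 5 — valid.
  x = -5: √(0) = 0, while x + 5 = 0 — valid.

x = -5 or x = 0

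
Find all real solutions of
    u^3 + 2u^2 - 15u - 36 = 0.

u = -3 or u = 4

Possible rational roots are divisors of -36. Testing u = 4 gives 0, so (u - 4) is a factor.
Divide: u^3 + 2u^2 - 15u - 36 = (u - 4)(u^2 + 6u + 9).
The quadratic has the repeated root u = -3.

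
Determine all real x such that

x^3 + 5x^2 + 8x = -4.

Rearrange: x^3 + 5x^2 + 8x + 4 = 0.
Possible rational roots are divisors of 4. Testing x = -1 gives 0, so (x + 1) is a factor.
Divide: x^3 + 5x^2 + 8x + 4 = (x + 1)(x^2 + 4x + 4).
The quadratic has the repeated root x = -2.

x = -2 or x = -1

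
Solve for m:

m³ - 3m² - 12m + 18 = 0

m = -3 or m = 1.2679 or m = 4.7321

Possible rational roots are divisors of 18. Testing m = -3 gives 0, so (m + 3) is a factor.
Divide: m³ - 3m² - 12m + 18 = (m + 3)(m² - 6m + 6).
Apply the quadratic formula to m² - 6m + 6 = 0: m = (6 ± √12)/2, i.e. m ≈ 4.7321 or m ≈ 1.2679.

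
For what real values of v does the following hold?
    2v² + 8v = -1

v = -3.8708 or v = -0.1292

Rearrange to standard form: 2v² + 8v + 1 = 0.
Discriminant: (8)² − 4·2·1 = 56.
Quadratic formula: v = (-8 ± √56) / 4.
So v = -2 + √(14)/2 ≈ -0.1292 or v = -2 - √(14)/2 ≈ -3.8708.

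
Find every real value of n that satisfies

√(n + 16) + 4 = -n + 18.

Isolate the radical: √(n + 16) = -n + 14.
Square both sides: n + 16 = (-n + 14)².
Expand and rearrange: n² - 29n + 180 = 0.
Solving gives n = 20 or n = 9.
Check each candidate in the original equation:
  n = 20: √(36) = 6, while -n + 14 = -6 — extraneous.
  n = 9: √(25) = 5, while -n + 14 = 5 — valid.

n = 9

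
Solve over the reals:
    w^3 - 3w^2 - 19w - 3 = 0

w = -3 or w = -0.1623 or w = 6.1623

Possible rational roots are divisors of -3. Testing w = -3 gives 0, so (w + 3) is a factor.
Divide: w^3 - 3w^2 - 19w - 3 = (w + 3)(w^2 - 6w - 1).
Apply the quadratic formula to w^2 - 6w - 1 = 0: w = (6 +/- sqrt(40))/2, i.e. w ~= 6.1623 or w ~= -0.1623.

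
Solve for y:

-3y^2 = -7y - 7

Rearrange to standard form: -3y^2 + 7y + 7 = 0.
Discriminant: (7)^2 - 4*(-3)*7 = 133.
Quadratic formula: y = (-7 +/- sqrt(133)) / (-6).
So y = 7/6 - sqrt(133)/6 ~= -0.7554 or y = 7/6 + sqrt(133)/6 ~= 3.0888.

y = -0.7554 or y = 3.0888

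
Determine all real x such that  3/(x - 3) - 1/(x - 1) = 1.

x = 0.5505 or x = 5.4495

Multiply both sides by (x - 3)(x - 1):
3(x - 1) - (x - 3) = (x - 3)(x - 1).
Expand and collect terms: x^2 - 6x + 3 = 0.
By the quadratic formula, x = (6 +/- sqrt(24)) / 2, so x ~= 5.4495 or x ~= 0.5505.
Neither value makes a denominator zero (x != 3, x != 1), so both are valid.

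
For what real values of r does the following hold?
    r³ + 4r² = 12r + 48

r = -4 or r = -3.4641 or r = 3.4641

Rearrange: r³ + 4r² - 12r - 48 = 0.
Possible rational roots are divisors of -48. Testing r = -4 gives 0, so (r + 4) is a factor.
Divide: r³ + 4r² - 12r - 48 = (r + 4)(r² - 12).
Apply the quadratic formula to r² - 12 = 0: r = (0 ± √48)/2, i.e. r ≈ 3.4641 or r ≈ -3.4641.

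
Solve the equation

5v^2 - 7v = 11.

Rearrange to standard form: 5v^2 - 7v - 11 = 0.
Discriminant: (-7)^2 - 4*5*(-11) = 269.
Quadratic formula: v = (7 +/- sqrt(269)) / 10.
So v = 7/10 + sqrt(269)/10 ~= 2.3401 or v = 7/10 - sqrt(269)/10 ~= -0.9401.

v = -0.9401 or v = 2.3401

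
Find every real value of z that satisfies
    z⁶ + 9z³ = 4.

Let u = z³. The equation becomes u² + 9u - 4 = 0.
By the quadratic formula, u = -9/2 + √(97)/2 or u = -√(97)/2 - 9/2.
z³ = -9/2 + √(97)/2 gives z = ∛(-9/2 + √(97)/2) ≈ 0.7515.
z³ = -√(97)/2 - 9/2 gives z = -∛(9/2 + √(97)/2) ≈ -2.1123.

z = -2.1123 or z = 0.7515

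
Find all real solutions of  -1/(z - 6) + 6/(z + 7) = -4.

Multiply both sides by (z - 6)(z + 7):
-(z + 7) + 6(z - 6) = -4(z - 6)(z + 7).
Expand and collect terms: -4z^2 - 9z + 211 = 0.
By the quadratic formula, z = (9 +/- sqrt(3457)) / -8, so z ~= -8.4745 or z ~= 6.2245.
Neither value makes a denominator zero (z != 6, z != -7), so both are valid.

z = -8.4745 or z = 6.2245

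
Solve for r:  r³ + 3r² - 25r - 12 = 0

r = -6.5414 or r = -0.4586 or r = 4

Possible rational roots are divisors of -12. Testing r = 4 gives 0, so (r - 4) is a factor.
Divide: r³ + 3r² - 25r - 12 = (r - 4)(r² + 7r + 3).
Apply the quadratic formula to r² + 7r + 3 = 0: r = (-7 ± √37)/2, i.e. r ≈ -0.4586 or r ≈ -6.5414.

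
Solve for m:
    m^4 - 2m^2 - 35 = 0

Let u = m^2. The equation becomes u^2 - 2u - 35 = 0.
Factor: (u + 5)(u - 7) = 0, so u = -5 or u = 7.
m^2 = -5 < 0 has no real solution.
m^2 = 7 gives m = +/-sqrt(7) ~= +/-2.6458.

m = -2.6458 or m = 2.6458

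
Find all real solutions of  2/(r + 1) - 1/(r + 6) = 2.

r = -6.4221 or r = -0.0779

Multiply both sides by (r + 1)(r + 6):
2(r + 6) - (r + 1) = 2(r + 1)(r + 6).
Expand and collect terms: 2r^2 + 13r + 1 = 0.
By the quadratic formula, r = (-13 +/- sqrt(161)) / 4, so r ~= -0.0779 or r ~= -6.4221.
Neither value makes a denominator zero (r != -1, r != -6), so both are valid.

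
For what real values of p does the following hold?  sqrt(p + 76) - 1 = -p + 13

Isolate the radical: sqrt(p + 76) = -p + 14.
Square both sides: p + 76 = (-p + 14)^2.
Expand and rearrange: p^2 - 29p + 120 = 0.
Solving gives p = 24 or p = 5.
Check each candidate in the original equation:
  p = 24: sqrt(100) = 10, while -p + 14 = -10 — extraneous.
  p = 5: sqrt(81) = 9, while -p + 14 = 9 — valid.

p = 5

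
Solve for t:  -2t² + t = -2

t = -0.7808 or t = 1.2808

Rearrange to standard form: -2t² + t + 2 = 0.
Discriminant: (1)² − 4·(-2)·2 = 17.
Quadratic formula: t = (-1 ± √17) / (-4).
So t = 1/4 - √(17)/4 ≈ -0.7808 or t = 1/4 + √(17)/4 ≈ 1.2808.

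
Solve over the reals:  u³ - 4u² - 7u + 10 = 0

Possible rational roots are divisors of 10. Testing u = -2 gives 0, so (u + 2) is a factor.
Divide: u³ - 4u² - 7u + 10 = (u + 2)(u² - 6u + 5).
Factor the quadratic: u = 5 or u = 1.

u = -2 or u = 1 or u = 5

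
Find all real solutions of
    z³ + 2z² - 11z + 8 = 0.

Possible rational roots are divisors of 8. Testing z = 1 gives 0, so (z - 1) is a factor.
Divide: z³ + 2z² - 11z + 8 = (z - 1)(z² + 3z - 8).
Apply the quadratic formula to z² + 3z - 8 = 0: z = (-3 ± √41)/2, i.e. z ≈ 1.7016 or z ≈ -4.7016.

z = -4.7016 or z = 1 or z = 1.7016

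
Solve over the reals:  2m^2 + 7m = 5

m = -4.1085 or m = 0.6085

Rearrange to standard form: 2m^2 + 7m - 5 = 0.
Discriminant: (7)^2 - 4*2*(-5) = 89.
Quadratic formula: m = (-7 +/- sqrt(89)) / 4.
So m = -7/4 + sqrt(89)/4 ~= 0.6085 or m = -sqrt(89)/4 - 7/4 ~= -4.1085.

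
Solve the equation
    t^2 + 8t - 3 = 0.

t = -8.3589 or t = 0.3589

Discriminant: (8)^2 - 4*1*(-3) = 76.
Quadratic formula: t = (-8 +/- sqrt(76)) / 2.
So t = -4 + sqrt(19) ~= 0.3589 or t = -sqrt(19) - 4 ~= -8.3589.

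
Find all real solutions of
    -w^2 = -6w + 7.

w = 1.5858 or w = 4.4142

Rearrange to standard form: -w^2 + 6w - 7 = 0.
Discriminant: (6)^2 - 4*(-1)*(-7) = 8.
Quadratic formula: w = (-6 +/- sqrt(8)) / (-2).
So w = 3 - sqrt(2) ~= 1.5858 or w = sqrt(2) + 3 ~= 4.4142.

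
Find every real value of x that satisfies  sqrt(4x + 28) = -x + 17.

Square both sides: 4x + 28 = (-x + 17)^2.
Expand and rearrange: x^2 - 38x + 261 = 0.
Solving gives x = 29 or x = 9.
Check each candidate in the original equation:
  x = 29: sqrt(144) = 12, while -x + 17 = -12 — extraneous.
  x = 9: sqrt(64) = 8, while -x + 17 = 8 — valid.

x = 9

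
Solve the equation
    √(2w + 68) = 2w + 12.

Square both sides: 2w + 68 = (2w + 12)².
Expand and rearrange: 4w² + 46w + 76 = 0.
Solving gives w = -2 or w = -9.5.
Check each candidate in the original equation:
  w = -2: √(64) = 8, while 2w + 12 = 8 — valid.
  w = -9.5: √(49) = 7, while 2w + 12 = -7 — extraneous.

w = -2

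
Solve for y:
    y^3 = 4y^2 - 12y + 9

Rearrange: y^3 - 4y^2 + 12y - 9 = 0.
Possible rational roots are divisors of -9. Testing y = 1 gives 0, so (y - 1) is a factor.
Divide: y^3 - 4y^2 + 12y - 9 = (y - 1)(y^2 - 3y + 9).
The quadratic y^2 - 3y + 9 has discriminant -27 < 0, so no further real roots.

y = 1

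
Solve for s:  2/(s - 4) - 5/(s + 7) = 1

s = -11.4261 or s = 5.4261

Multiply both sides by (s - 4)(s + 7):
2(s + 7) - 5(s - 4) = (s - 4)(s + 7).
Expand and collect terms: s² + 6s - 62 = 0.
By the quadratic formula, s = (-6 ± √284) / 2, so s ≈ 5.4261 or s ≈ -11.4261.
Neither value makes a denominator zero (s ≠ 4, s ≠ -7), so both are valid.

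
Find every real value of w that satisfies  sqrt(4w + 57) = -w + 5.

Square both sides: 4w + 57 = (-w + 5)^2.
Expand and rearrange: w^2 - 14w - 32 = 0.
Solving gives w = 16 or w = -2.
Check each candidate in the original equation:
  w = 16: sqrt(121) = 11, while -w + 5 = -11 — extraneous.
  w = -2: sqrt(49) = 7, while -w + 5 = 7 — valid.

w = -2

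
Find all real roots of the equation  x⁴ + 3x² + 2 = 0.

No real solutions.

Let u = x². The equation becomes u² + 3u + 2 = 0.
Factor: (u + 1)(u + 2) = 0, so u = -1 or u = -2.
x² = -1 < 0 has no real solution.
x² = -2 < 0 has no real solution.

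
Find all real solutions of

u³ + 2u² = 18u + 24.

Rearrange: u³ + 2u² - 18u - 24 = 0.
Possible rational roots are divisors of -24. Testing u = 4 gives 0, so (u - 4) is a factor.
Divide: u³ + 2u² - 18u - 24 = (u - 4)(u² + 6u + 6).
Apply the quadratic formula to u² + 6u + 6 = 0: u = (-6 ± √12)/2, i.e. u ≈ -1.2679 or u ≈ -4.7321.

u = -4.7321 or u = -1.2679 or u = 4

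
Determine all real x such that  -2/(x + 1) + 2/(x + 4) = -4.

Multiply both sides by (x + 1)(x + 4):
-2(x + 4) + 2(x + 1) = -4(x + 1)(x + 4).
Expand and collect terms: -4x^2 - 20x - 10 = 0.
By the quadratic formula, x = (20 +/- sqrt(240)) / -8, so x ~= -4.4365 or x ~= -0.5635.
Neither value makes a denominator zero (x != -1, x != -4), so both are valid.

x = -4.4365 or x = -0.5635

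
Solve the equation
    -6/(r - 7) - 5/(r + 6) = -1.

r = -2.8882 or r = 14.8882

Multiply both sides by (r - 7)(r + 6):
-6(r + 6) - 5(r - 7) = -(r - 7)(r + 6).
Expand and collect terms: -r^2 + 12r + 43 = 0.
By the quadratic formula, r = (-12 +/- sqrt(316)) / -2, so r ~= -2.8882 or r ~= 14.8882.
Neither value makes a denominator zero (r != 7, r != -6), so both are valid.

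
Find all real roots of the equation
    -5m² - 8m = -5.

m = -2.0806 or m = 0.4806

Rearrange to standard form: -5m² - 8m + 5 = 0.
Discriminant: (-8)² − 4·(-5)·5 = 164.
Quadratic formula: m = (8 ± √164) / (-10).
So m = -√(41)/5 - 4/5 ≈ -2.0806 or m = -4/5 + √(41)/5 ≈ 0.4806.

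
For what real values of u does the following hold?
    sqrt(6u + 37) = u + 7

Square both sides: 6u + 37 = (u + 7)^2.
Expand and rearrange: u^2 + 8u + 12 = 0.
Solving gives u = -2 or u = -6.
Check each candidate in the original equation:
  u = -2: sqrt(25) = 5, while u + 7 = 5 — valid.
  u = -6: sqrt(1) = 1, while u + 7 = 1 — valid.

u = -6 or u = -2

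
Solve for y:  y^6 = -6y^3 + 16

Let u = y^3. The equation becomes u^2 + 6u - 16 = 0.
Factor: (u - 2)(u + 8) = 0, so u = 2 or u = -8.
y^3 = 2 gives y = (2)^(1/3) ~= 1.2599.
y^3 = -8 gives y = -2.

y = -2 or y = 1.2599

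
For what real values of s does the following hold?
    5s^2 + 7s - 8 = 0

Discriminant: (7)^2 - 4*5*(-8) = 209.
Quadratic formula: s = (-7 +/- sqrt(209)) / 10.
So s = -7/10 + sqrt(209)/10 ~= 0.7457 or s = -sqrt(209)/10 - 7/10 ~= -2.1457.

s = -2.1457 or s = 0.7457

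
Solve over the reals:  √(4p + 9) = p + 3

Square both sides: 4p + 9 = (p + 3)².
Expand and rearrange: p² + 2p = 0.
Solving gives p = 0 or p = -2.
Check each candidate in the original equation:
  p = 0: √(9) = 3, while p + 3 = 3 — valid.
  p = -2: √(1) = 1, while p + 3 = 1 — valid.

p = -2 or p = 0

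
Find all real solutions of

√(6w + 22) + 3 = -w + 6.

w = -1

Isolate the radical: √(6w + 22) = -w + 3.
Square both sides: 6w + 22 = (-w + 3)².
Expand and rearrange: w² - 12w - 13 = 0.
Solving gives w = 13 or w = -1.
Check each candidate in the original equation:
  w = 13: √(100) = 10, while -w + 3 = -10 — extraneous.
  w = -1: √(16) = 4, while -w + 3 = 4 — valid.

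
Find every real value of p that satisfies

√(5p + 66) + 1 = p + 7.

Isolate the radical: √(5p + 66) = p + 6.
Square both sides: 5p + 66 = (p + 6)².
Expand and rearrange: p² + 7p - 30 = 0.
Solving gives p = 3 or p = -10.
Check each candidate in the original equation:
  p = 3: √(81) = 9, while p + 6 = 9 — valid.
  p = -10: √(16) = 4, while p + 6 = -4 — extraneous.

p = 3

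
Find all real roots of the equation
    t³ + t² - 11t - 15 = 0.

t = -3 or t = -1.4495 or t = 3.4495

Possible rational roots are divisors of -15. Testing t = -3 gives 0, so (t + 3) is a factor.
Divide: t³ + t² - 11t - 15 = (t + 3)(t² - 2t - 5).
Apply the quadratic formula to t² - 2t - 5 = 0: t = (2 ± √24)/2, i.e. t ≈ 3.4495 or t ≈ -1.4495.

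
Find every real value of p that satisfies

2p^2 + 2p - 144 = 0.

Factor: 2(p - 8)(p + 9) = 0.
So p = 8 or p = -9.

p = -9 or p = 8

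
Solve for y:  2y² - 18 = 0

y = -3 or y = 3

Factor: 2(y + 3)(y - 3) = 0.
So y = -3 or y = 3.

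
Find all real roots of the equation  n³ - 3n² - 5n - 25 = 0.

Possible rational roots are divisors of -25. Testing n = 5 gives 0, so (n - 5) is a factor.
Divide: n³ - 3n² - 5n - 25 = (n - 5)(n² + 2n + 5).
The quadratic n² + 2n + 5 has discriminant -16 < 0, so no further real roots.

n = 5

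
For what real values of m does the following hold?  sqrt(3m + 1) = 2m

Square both sides: 3m + 1 = (2m)^2.
Expand and rearrange: 4m^2 - 3m - 1 = 0.
Solving gives m = 1 or m = -0.25.
Check each candidate in the original equation:
  m = 1: sqrt(4) = 2, while 2m = 2 — valid.
  m = -0.25: sqrt(0.25) = 0.5, while 2m = -0.5 — extraneous.

m = 1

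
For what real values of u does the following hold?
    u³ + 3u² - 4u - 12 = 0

u = -3 or u = -2 or u = 2

Possible rational roots are divisors of -12. Testing u = -3 gives 0, so (u + 3) is a factor.
Divide: u³ + 3u² - 4u - 12 = (u + 3)(u² - 4).
Factor the quadratic: u = 2 or u = -2.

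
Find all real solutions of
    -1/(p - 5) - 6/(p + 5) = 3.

p = -7.0569 or p = 4.7235

Multiply both sides by (p - 5)(p + 5):
-(p + 5) - 6(p - 5) = 3(p - 5)(p + 5).
Expand and collect terms: 3p² + 7p - 100 = 0.
By the quadratic formula, p = (-7 ± √1249) / 6, so p ≈ 4.7235 or p ≈ -7.0569.
Neither value makes a denominator zero (p ≠ 5, p ≠ -5), so both are valid.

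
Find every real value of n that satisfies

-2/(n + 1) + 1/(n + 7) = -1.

n = -7.772 or n = 0.772

Multiply both sides by (n + 1)(n + 7):
-2(n + 7) + (n + 1) = -(n + 1)(n + 7).
Expand and collect terms: -n² - 7n + 6 = 0.
By the quadratic formula, n = (7 ± √73) / -2, so n ≈ -7.772 or n ≈ 0.772.
Neither value makes a denominator zero (n ≠ -1, n ≠ -7), so both are valid.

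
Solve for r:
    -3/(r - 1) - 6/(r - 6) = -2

r = 1.869 or r = 9.631

Multiply both sides by (r - 1)(r - 6):
-3(r - 6) - 6(r - 1) = -2(r - 1)(r - 6).
Expand and collect terms: -2r² + 23r - 36 = 0.
By the quadratic formula, r = (-23 ± √241) / -4, so r ≈ 1.869 or r ≈ 9.631.
Neither value makes a denominator zero (r ≠ 1, r ≠ 6), so both are valid.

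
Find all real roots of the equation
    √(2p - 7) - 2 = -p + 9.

Isolate the radical: √(2p - 7) = -p + 11.
Square both sides: 2p - 7 = (-p + 11)².
Expand and rearrange: p² - 24p + 128 = 0.
Solving gives p = 16 or p = 8.
Check each candidate in the original equation:
  p = 16: √(25) = 5, while -p + 11 = -5 — extraneous.
  p = 8: √(9) = 3, while -p + 11 = 3 — valid.

p = 8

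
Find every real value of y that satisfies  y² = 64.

Bring every term to one side: y² - 64 = 0.
Factor: (y + 8)(y - 8) = 0.
So y = -8 or y = 8.

y = -8 or y = 8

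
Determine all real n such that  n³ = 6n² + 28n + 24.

n = -2 or n = -1.2915 or n = 9.2915

Rearrange: n³ - 6n² - 28n - 24 = 0.
Possible rational roots are divisors of -24. Testing n = -2 gives 0, so (n + 2) is a factor.
Divide: n³ - 6n² - 28n - 24 = (n + 2)(n² - 8n - 12).
Apply the quadratic formula to n² - 8n - 12 = 0: n = (8 ± √112)/2, i.e. n ≈ 9.2915 or n ≈ -1.2915.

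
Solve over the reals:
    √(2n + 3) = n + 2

Square both sides: 2n + 3 = (n + 2)².
Expand and rearrange: n² + 2n + 1 = 0.
This gives the repeated root n = -1.
Check in the original equation:
  n = -1: √(1) = 1, while n + 2 = 1 — valid.

n = -1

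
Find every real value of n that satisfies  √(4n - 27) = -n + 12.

n = 9

Square both sides: 4n - 27 = (-n + 12)².
Expand and rearrange: n² - 28n + 171 = 0.
Solving gives n = 19 or n = 9.
Check each candidate in the original equation:
  n = 19: √(49) = 7, while -n + 12 = -7 — extraneous.
  n = 9: √(9) = 3, while -n + 12 = 3 — valid.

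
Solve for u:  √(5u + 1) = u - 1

Square both sides: 5u + 1 = (u - 1)².
Expand and rearrange: u² - 7u = 0.
Solving gives u = 7 or u = 0.
Check each candidate in the original equation:
  u = 7: √(36) = 6, while u - 1 = 6 — valid.
  u = 0: √(1) = 1, while u - 1 = -1 — extraneous.

u = 7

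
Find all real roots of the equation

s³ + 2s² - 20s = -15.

Rearrange: s³ + 2s² - 20s + 15 = 0.
Possible rational roots are divisors of 15. Testing s = 3 gives 0, so (s - 3) is a factor.
Divide: s³ + 2s² - 20s + 15 = (s - 3)(s² + 5s - 5).
Apply the quadratic formula to s² + 5s - 5 = 0: s = (-5 ± √45)/2, i.e. s ≈ 0.8541 or s ≈ -5.8541.

s = -5.8541 or s = 0.8541 or s = 3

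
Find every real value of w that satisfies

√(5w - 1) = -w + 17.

w = 10

Square both sides: 5w - 1 = (-w + 17)².
Expand and rearrange: w² - 39w + 290 = 0.
Solving gives w = 29 or w = 10.
Check each candidate in the original equation:
  w = 29: √(144) = 12, while -w + 17 = -12 — extraneous.
  w = 10: √(49) = 7, while -w + 17 = 7 — valid.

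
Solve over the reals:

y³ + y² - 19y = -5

y = -5 or y = 0.2679 or y = 3.7321

Rearrange: y³ + y² - 19y + 5 = 0.
Possible rational roots are divisors of 5. Testing y = -5 gives 0, so (y + 5) is a factor.
Divide: y³ + y² - 19y + 5 = (y + 5)(y² - 4y + 1).
Apply the quadratic formula to y² - 4y + 1 = 0: y = (4 ± √12)/2, i.e. y ≈ 3.7321 or y ≈ 0.2679.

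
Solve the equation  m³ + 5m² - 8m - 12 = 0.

m = -6 or m = -1 or m = 2

Possible rational roots are divisors of -12. Testing m = -1 gives 0, so (m + 1) is a factor.
Divide: m³ + 5m² - 8m - 12 = (m + 1)(m² + 4m - 12).
Factor the quadratic: m = 2 or m = -6.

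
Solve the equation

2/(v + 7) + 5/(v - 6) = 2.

v = -6.1704 or v = 8.6704

Multiply both sides by (v + 7)(v - 6):
2(v - 6) + 5(v + 7) = 2(v + 7)(v - 6).
Expand and collect terms: 2v² - 5v - 107 = 0.
By the quadratic formula, v = (5 ± √881) / 4, so v ≈ 8.6704 or v ≈ -6.1704.
Neither value makes a denominator zero (v ≠ -7, v ≠ 6), so both are valid.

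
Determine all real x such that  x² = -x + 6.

Bring every term to one side: x² + x - 6 = 0.
Factor: (x + 3)(x - 2) = 0.
So x = -3 or x = 2.

x = -3 or x = 2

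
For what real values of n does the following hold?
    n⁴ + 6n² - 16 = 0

Let u = n². The equation becomes u² + 6u - 16 = 0.
Factor: (u - 2)(u + 8) = 0, so u = 2 or u = -8.
n² = 2 gives n = ±√(2) ≈ ±1.4142.
n² = -8 < 0 has no real solution.

n = -1.4142 or n = 1.4142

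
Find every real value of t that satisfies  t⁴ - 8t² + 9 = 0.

Let u = t². The equation becomes u² - 8u + 9 = 0.
By the quadratic formula, u = √(7) + 4 or u = 4 - √(7).
t² = √(7) + 4 gives t = ±√(√(7) + 4) ≈ ±2.5779.
t² = 4 - √(7) gives t = ±√(4 - √(7)) ≈ ±1.1637.

t = -2.5779 or t = -1.1637 or t = 1.1637 or t = 2.5779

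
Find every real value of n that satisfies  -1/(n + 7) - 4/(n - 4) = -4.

n = -6.7712 or n = 5.0212

Multiply both sides by (n + 7)(n - 4):
-(n - 4) - 4(n + 7) = -4(n + 7)(n - 4).
Expand and collect terms: -4n² - 7n + 136 = 0.
By the quadratic formula, n = (7 ± √2225) / -8, so n ≈ -6.7712 or n ≈ 5.0212.
Neither value makes a denominator zero (n ≠ -7, n ≠ 4), so both are valid.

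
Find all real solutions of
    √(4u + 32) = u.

u = 8

Square both sides: 4u + 32 = (u)².
Expand and rearrange: u² - 4u - 32 = 0.
Solving gives u = 8 or u = -4.
Check each candidate in the original equation:
  u = 8: √(64) = 8, while u = 8 — valid.
  u = -4: √(16) = 4, while u = -4 — extraneous.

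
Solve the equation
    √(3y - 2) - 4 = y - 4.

Isolate the radical: √(3y - 2) = y.
Square both sides: 3y - 2 = (y)².
Expand and rearrange: y² - 3y + 2 = 0.
Solving gives y = 2 or y = 1.
Check each candidate in the original equation:
  y = 2: √(4) = 2, while y = 2 — valid.
  y = 1: √(1) = 1, while y = 1 — valid.

y = 1 or y = 2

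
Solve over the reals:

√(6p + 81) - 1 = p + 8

Isolate the radical: √(6p + 81) = p + 9.
Square both sides: 6p + 81 = (p + 9)².
Expand and rearrange: p² + 12p = 0.
Solving gives p = 0 or p = -12.
Check each candidate in the original equation:
  p = 0: √(81) = 9, while p + 9 = 9 — valid.
  p = -12: √(9) = 3, while p + 9 = -3 — extraneous.

p = 0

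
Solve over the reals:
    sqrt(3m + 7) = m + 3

Square both sides: 3m + 7 = (m + 3)^2.
Expand and rearrange: m^2 + 3m + 2 = 0.
Solving gives m = -1 or m = -2.
Check each candidate in the original equation:
  m = -1: sqrt(4) = 2, while m + 3 = 2 — valid.
  m = -2: sqrt(1) = 1, while m + 3 = 1 — valid.

m = -2 or m = -1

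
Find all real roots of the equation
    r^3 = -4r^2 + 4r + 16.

Rearrange: r^3 + 4r^2 - 4r - 16 = 0.
Possible rational roots are divisors of -16. Testing r = -2 gives 0, so (r + 2) is a factor.
Divide: r^3 + 4r^2 - 4r - 16 = (r + 2)(r^2 + 2r - 8).
Factor the quadratic: r = 2 or r = -4.

r = -4 or r = -2 or r = 2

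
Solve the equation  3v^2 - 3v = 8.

Rearrange to standard form: 3v^2 - 3v - 8 = 0.
Discriminant: (-3)^2 - 4*3*(-8) = 105.
Quadratic formula: v = (3 +/- sqrt(105)) / 6.
So v = 1/2 + sqrt(105)/6 ~= 2.2078 or v = 1/2 - sqrt(105)/6 ~= -1.2078.

v = -1.2078 or v = 2.2078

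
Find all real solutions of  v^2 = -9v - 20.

v = -5 or v = -4

Bring every term to one side: v^2 + 9v + 20 = 0.
Factor: (v + 5)(v + 4) = 0.
So v = -5 or v = -4.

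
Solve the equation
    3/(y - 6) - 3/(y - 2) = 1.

y = 0 or y = 8

Multiply both sides by (y - 6)(y - 2):
3(y - 2) - 3(y - 6) = (y - 6)(y - 2).
Expand and collect terms: y² - 8y = 0.
Factor or apply the quadratic formula: y = 8 or y = 0.
Neither value makes a denominator zero (y ≠ 6, y ≠ 2), so both are valid.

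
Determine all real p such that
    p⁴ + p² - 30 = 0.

Let u = p². The equation becomes u² + u - 30 = 0.
Factor: (u - 5)(u + 6) = 0, so u = 5 or u = -6.
p² = 5 gives p = ±√(5) ≈ ±2.2361.
p² = -6 < 0 has no real solution.

p = -2.2361 or p = 2.2361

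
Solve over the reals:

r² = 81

r = -9 or r = 9

Bring every term to one side: r² - 81 = 0.
Factor: (r + 9)(r - 9) = 0.
So r = -9 or r = 9.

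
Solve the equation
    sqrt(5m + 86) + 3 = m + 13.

Isolate the radical: sqrt(5m + 86) = m + 10.
Square both sides: 5m + 86 = (m + 10)^2.
Expand and rearrange: m^2 + 15m + 14 = 0.
Solving gives m = -1 or m = -14.
Check each candidate in the original equation:
  m = -1: sqrt(81) = 9, while m + 10 = 9 — valid.
  m = -14: sqrt(16) = 4, while m + 10 = -4 — extraneous.

m = -1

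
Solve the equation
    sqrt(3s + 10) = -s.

s = -2

Square both sides: 3s + 10 = (-s)^2.
Expand and rearrange: s^2 - 3s - 10 = 0.
Solving gives s = 5 or s = -2.
Check each candidate in the original equation:
  s = 5: sqrt(25) = 5, while -s = -5 — extraneous.
  s = -2: sqrt(4) = 2, while -s = 2 — valid.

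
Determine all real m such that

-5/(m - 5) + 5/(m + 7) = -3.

m = -8.4833 or m = 6.4833

Multiply both sides by (m - 5)(m + 7):
-5(m + 7) + 5(m - 5) = -3(m - 5)(m + 7).
Expand and collect terms: -3m² - 6m + 165 = 0.
By the quadratic formula, m = (6 ± √2016) / -6, so m ≈ -8.4833 or m ≈ 6.4833.
Neither value makes a denominator zero (m ≠ 5, m ≠ -7), so both are valid.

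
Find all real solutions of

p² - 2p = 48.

Bring every term to one side: p² - 2p - 48 = 0.
Factor: (p - 8)(p + 6) = 0.
So p = 8 or p = -6.

p = -6 or p = 8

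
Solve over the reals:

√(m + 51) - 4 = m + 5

Isolate the radical: √(m + 51) = m + 9.
Square both sides: m + 51 = (m + 9)².
Expand and rearrange: m² + 17m + 30 = 0.
Solving gives m = -2 or m = -15.
Check each candidate in the original equation:
  m = -2: √(49) = 7, while m + 9 = 7 — valid.
  m = -15: √(36) = 6, while m + 9 = -6 — extraneous.

m = -2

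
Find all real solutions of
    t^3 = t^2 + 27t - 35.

Rearrange: t^3 - t^2 - 27t + 35 = 0.
Possible rational roots are divisors of 35. Testing t = 5 gives 0, so (t - 5) is a factor.
Divide: t^3 - t^2 - 27t + 35 = (t - 5)(t^2 + 4t - 7).
Apply the quadratic formula to t^2 + 4t - 7 = 0: t = (-4 +/- sqrt(44))/2, i.e. t ~= 1.3166 or t ~= -5.3166.

t = -5.3166 or t = 1.3166 or t = 5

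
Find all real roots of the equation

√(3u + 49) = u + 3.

u = 5

Square both sides: 3u + 49 = (u + 3)².
Expand and rearrange: u² + 3u - 40 = 0.
Solving gives u = 5 or u = -8.
Check each candidate in the original equation:
  u = 5: √(64) = 8, while u + 3 = 8 — valid.
  u = -8: √(25) = 5, while u + 3 = -5 — extraneous.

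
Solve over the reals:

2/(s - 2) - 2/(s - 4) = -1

s = 0.7639 or s = 5.2361

Multiply both sides by (s - 2)(s - 4):
2(s - 4) - 2(s - 2) = -(s - 2)(s - 4).
Expand and collect terms: -s^2 + 6s - 4 = 0.
By the quadratic formula, s = (-6 +/- sqrt(20)) / -2, so s ~= 0.7639 or s ~= 5.2361.
Neither value makes a denominator zero (s != 2, s != 4), so both are valid.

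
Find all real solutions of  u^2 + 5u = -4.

u = -4 or u = -1

Bring every term to one side: u^2 + 5u + 4 = 0.
Factor: (u + 1)(u + 4) = 0.
So u = -1 or u = -4.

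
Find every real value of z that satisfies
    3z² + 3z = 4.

Rearrange to standard form: 3z² + 3z - 4 = 0.
Discriminant: (3)² − 4·3·(-4) = 57.
Quadratic formula: z = (-3 ± √57) / 6.
So z = -1/2 + √(57)/6 ≈ 0.7583 or z = -√(57)/6 - 1/2 ≈ -1.7583.

z = -1.7583 or z = 0.7583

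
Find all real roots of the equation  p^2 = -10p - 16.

p = -8 or p = -2

Bring every term to one side: p^2 + 10p + 16 = 0.
Factor: (p + 2)(p + 8) = 0.
So p = -2 or p = -8.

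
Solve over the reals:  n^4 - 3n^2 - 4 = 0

Let u = n^2. The equation becomes u^2 - 3u - 4 = 0.
Factor: (u - 4)(u + 1) = 0, so u = 4 or u = -1.
n^2 = 4 gives n = +/-2.
n^2 = -1 < 0 has no real solution.

n = -2 or n = 2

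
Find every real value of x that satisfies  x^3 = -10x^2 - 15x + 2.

x = -8.1231 or x = -2 or x = 0.1231

Rearrange: x^3 + 10x^2 + 15x - 2 = 0.
Possible rational roots are divisors of -2. Testing x = -2 gives 0, so (x + 2) is a factor.
Divide: x^3 + 10x^2 + 15x - 2 = (x + 2)(x^2 + 8x - 1).
Apply the quadratic formula to x^2 + 8x - 1 = 0: x = (-8 +/- sqrt(68))/2, i.e. x ~= 0.1231 or x ~= -8.1231.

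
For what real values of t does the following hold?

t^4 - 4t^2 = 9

Let u = t^2. The equation becomes u^2 - 4u - 9 = 0.
By the quadratic formula, u = 2 + sqrt(13) or u = 2 - sqrt(13).
t^2 = 2 + sqrt(13) gives t = +/-sqrt(2 + sqrt(13)) ~= +/-2.3676.
t^2 = 2 - sqrt(13) < 0 has no real solution.

t = -2.3676 or t = 2.3676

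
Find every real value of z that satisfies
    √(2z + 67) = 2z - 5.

z = 7

Square both sides: 2z + 67 = (2z - 5)².
Expand and rearrange: 4z² - 22z - 42 = 0.
Solving gives z = 7 or z = -1.5.
Check each candidate in the original equation:
  z = 7: √(81) = 9, while 2z - 5 = 9 — valid.
  z = -1.5: √(64) = 8, while 2z - 5 = -8 — extraneous.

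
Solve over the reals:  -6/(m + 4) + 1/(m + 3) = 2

Multiply both sides by (m + 4)(m + 3):
-6(m + 3) + (m + 4) = 2(m + 4)(m + 3).
Expand and collect terms: 2m² + 19m + 38 = 0.
By the quadratic formula, m = (-19 ± √57) / 4, so m ≈ -2.8625 or m ≈ -6.6375.
Neither value makes a denominator zero (m ≠ -4, m ≠ -3), so both are valid.

m = -6.6375 or m = -2.8625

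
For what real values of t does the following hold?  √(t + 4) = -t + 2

t = 0

Square both sides: t + 4 = (-t + 2)².
Expand and rearrange: t² - 5t = 0.
Solving gives t = 5 or t = 0.
Check each candidate in the original equation:
  t = 5: √(9) = 3, while -t + 2 = -3 — extraneous.
  t = 0: √(4) = 2, while -t + 2 = 2 — valid.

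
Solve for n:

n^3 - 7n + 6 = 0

Possible rational roots are divisors of 6. Testing n = -3 gives 0, so (n + 3) is a factor.
Divide: n^3 - 7n + 6 = (n + 3)(n^2 - 3n + 2).
Factor the quadratic: n = 2 or n = 1.

n = -3 or n = 1 or n = 2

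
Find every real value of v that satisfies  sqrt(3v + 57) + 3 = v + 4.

Isolate the radical: sqrt(3v + 57) = v + 1.
Square both sides: 3v + 57 = (v + 1)^2.
Expand and rearrange: v^2 - v - 56 = 0.
Solving gives v = 8 or v = -7.
Check each candidate in the original equation:
  v = 8: sqrt(81) = 9, while v + 1 = 9 — valid.
  v = -7: sqrt(36) = 6, while v + 1 = -6 — extraneous.

v = 8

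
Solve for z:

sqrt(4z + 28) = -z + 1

z = -3

Square both sides: 4z + 28 = (-z + 1)^2.
Expand and rearrange: z^2 - 6z - 27 = 0.
Solving gives z = 9 or z = -3.
Check each candidate in the original equation:
  z = 9: sqrt(64) = 8, while -z + 1 = -8 — extraneous.
  z = -3: sqrt(16) = 4, while -z + 1 = 4 — valid.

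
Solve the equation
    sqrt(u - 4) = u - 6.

u = 8

Square both sides: u - 4 = (u - 6)^2.
Expand and rearrange: u^2 - 13u + 40 = 0.
Solving gives u = 8 or u = 5.
Check each candidate in the original equation:
  u = 8: sqrt(4) = 2, while u - 6 = 2 — valid.
  u = 5: sqrt(1) = 1, while u - 6 = -1 — extraneous.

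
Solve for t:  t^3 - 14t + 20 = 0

Possible rational roots are divisors of 20. Testing t = 2 gives 0, so (t - 2) is a factor.
Divide: t^3 - 14t + 20 = (t - 2)(t^2 + 2t - 10).
Apply the quadratic formula to t^2 + 2t - 10 = 0: t = (-2 +/- sqrt(44))/2, i.e. t ~= 2.3166 or t ~= -4.3166.

t = -4.3166 or t = 2 or t = 2.3166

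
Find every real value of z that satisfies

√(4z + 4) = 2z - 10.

z = 8

Square both sides: 4z + 4 = (2z - 10)².
Expand and rearrange: 4z² - 44z + 96 = 0.
Solving gives z = 8 or z = 3.
Check each candidate in the original equation:
  z = 8: √(36) = 6, while 2z - 10 = 6 — valid.
  z = 3: √(16) = 4, while 2z - 10 = -4 — extraneous.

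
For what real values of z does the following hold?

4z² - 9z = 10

z = -0.8155 or z = 3.0655

Rearrange to standard form: 4z² - 9z - 10 = 0.
Discriminant: (-9)² − 4·4·(-10) = 241.
Quadratic formula: z = (9 ± √241) / 8.
So z = 9/8 + √(241)/8 ≈ 3.0655 or z = 9/8 - √(241)/8 ≈ -0.8155.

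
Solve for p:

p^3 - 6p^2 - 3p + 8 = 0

Possible rational roots are divisors of 8. Testing p = 1 gives 0, so (p - 1) is a factor.
Divide: p^3 - 6p^2 - 3p + 8 = (p - 1)(p^2 - 5p - 8).
Apply the quadratic formula to p^2 - 5p - 8 = 0: p = (5 +/- sqrt(57))/2, i.e. p ~= 6.2749 or p ~= -1.2749.

p = -1.2749 or p = 1 or p = 6.2749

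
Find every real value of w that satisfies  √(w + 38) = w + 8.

w = -2

Square both sides: w + 38 = (w + 8)².
Expand and rearrange: w² + 15w + 26 = 0.
Solving gives w = -2 or w = -13.
Check each candidate in the original equation:
  w = -2: √(36) = 6, while w + 8 = 6 — valid.
  w = -13: √(25) = 5, while w + 8 = -5 — extraneous.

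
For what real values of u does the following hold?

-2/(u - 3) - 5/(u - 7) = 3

u = 2 or u = 5.6667

Multiply both sides by (u - 3)(u - 7):
-2(u - 7) - 5(u - 3) = 3(u - 3)(u - 7).
Expand and collect terms: 3u² - 23u + 34 = 0.
Factor or apply the quadratic formula: u = 5.6667 or u = 2.
Neither value makes a denominator zero (u ≠ 3, u ≠ 7), so both are valid.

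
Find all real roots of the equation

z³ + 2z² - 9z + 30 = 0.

z = -5

Possible rational roots are divisors of 30. Testing z = -5 gives 0, so (z + 5) is a factor.
Divide: z³ + 2z² - 9z + 30 = (z + 5)(z² - 3z + 6).
The quadratic z² - 3z + 6 has discriminant -15 < 0, so no further real roots.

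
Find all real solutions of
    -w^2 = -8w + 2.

Rearrange to standard form: -w^2 + 8w - 2 = 0.
Discriminant: (8)^2 - 4*(-1)*(-2) = 56.
Quadratic formula: w = (-8 +/- sqrt(56)) / (-2).
So w = 4 - sqrt(14) ~= 0.2583 or w = sqrt(14) + 4 ~= 7.7417.

w = 0.2583 or w = 7.7417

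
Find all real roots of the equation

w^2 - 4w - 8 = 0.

w = -1.4641 or w = 5.4641

Discriminant: (-4)^2 - 4*1*(-8) = 48.
Quadratic formula: w = (4 +/- sqrt(48)) / 2.
So w = 2 + 2*sqrt(3) ~= 5.4641 or w = 2 - 2*sqrt(3) ~= -1.4641.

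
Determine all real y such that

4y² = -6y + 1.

y = -1.6514 or y = 0.1514

Rearrange to standard form: 4y² + 6y - 1 = 0.
Discriminant: (6)² − 4·4·(-1) = 52.
Quadratic formula: y = (-6 ± √52) / 8.
So y = -3/4 + √(13)/4 ≈ 0.1514 or y = -√(13)/4 - 3/4 ≈ -1.6514.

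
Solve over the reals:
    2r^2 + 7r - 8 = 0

Discriminant: (7)^2 - 4*2*(-8) = 113.
Quadratic formula: r = (-7 +/- sqrt(113)) / 4.
So r = -7/4 + sqrt(113)/4 ~= 0.9075 or r = -sqrt(113)/4 - 7/4 ~= -4.4075.

r = -4.4075 or r = 0.9075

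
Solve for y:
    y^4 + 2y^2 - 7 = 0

Let u = y^2. The equation becomes u^2 + 2u - 7 = 0.
By the quadratic formula, u = -1 + 2*sqrt(2) or u = -2*sqrt(2) - 1.
y^2 = -1 + 2*sqrt(2) gives y = +/-sqrt(-1 + 2*sqrt(2)) ~= +/-1.3522.
y^2 = -2*sqrt(2) - 1 < 0 has no real solution.

y = -1.3522 or y = 1.3522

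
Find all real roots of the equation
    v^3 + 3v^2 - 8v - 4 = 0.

Possible rational roots are divisors of -4. Testing v = 2 gives 0, so (v - 2) is a factor.
Divide: v^3 + 3v^2 - 8v - 4 = (v - 2)(v^2 + 5v + 2).
Apply the quadratic formula to v^2 + 5v + 2 = 0: v = (-5 +/- sqrt(17))/2, i.e. v ~= -0.4384 or v ~= -4.5616.

v = -4.5616 or v = -0.4384 or v = 2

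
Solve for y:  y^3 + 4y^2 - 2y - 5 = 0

y = -4.1926 or y = -1 or y = 1.1926

Possible rational roots are divisors of -5. Testing y = -1 gives 0, so (y + 1) is a factor.
Divide: y^3 + 4y^2 - 2y - 5 = (y + 1)(y^2 + 3y - 5).
Apply the quadratic formula to y^2 + 3y - 5 = 0: y = (-3 +/- sqrt(29))/2, i.e. y ~= 1.1926 or y ~= -4.1926.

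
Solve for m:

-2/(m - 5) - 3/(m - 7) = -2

Multiply both sides by (m - 5)(m - 7):
-2(m - 7) - 3(m - 5) = -2(m - 5)(m - 7).
Expand and collect terms: -2m² + 29m - 99 = 0.
Factor or apply the quadratic formula: m = 5.5 or m = 9.
Neither value makes a denominator zero (m ≠ 5, m ≠ 7), so both are valid.

m = 5.5 or m = 9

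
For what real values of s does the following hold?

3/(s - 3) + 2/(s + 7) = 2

Multiply both sides by (s - 3)(s + 7):
3(s + 7) + 2(s - 3) = 2(s - 3)(s + 7).
Expand and collect terms: 2s^2 + 3s - 57 = 0.
By the quadratic formula, s = (-3 +/- sqrt(465)) / 4, so s ~= 4.641 or s ~= -6.141.
Neither value makes a denominator zero (s != 3, s != -7), so both are valid.

s = -6.141 or s = 4.641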